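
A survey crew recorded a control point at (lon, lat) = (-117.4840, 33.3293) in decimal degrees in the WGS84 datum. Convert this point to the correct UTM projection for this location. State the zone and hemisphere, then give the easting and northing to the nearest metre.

Longitude -117.4840° lies in the 6° band [-120°, -114°), giving zone 11; latitude is north of the equator, so 11N.
Zone 11 central meridian λ₀ = 6×11 − 183 = -117°; Δλ = -0.4840°.
Transverse Mercator on WGS84 with k₀ = 0.9996 gives E = 454955.227 m, N = 3687898.677 m.

Zone 11N: E 454955 m, N 3687899 m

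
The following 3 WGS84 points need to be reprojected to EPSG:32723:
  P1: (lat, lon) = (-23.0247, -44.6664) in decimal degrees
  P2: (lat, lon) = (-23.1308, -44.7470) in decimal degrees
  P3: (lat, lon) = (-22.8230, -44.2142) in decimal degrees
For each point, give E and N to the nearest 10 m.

UTM zone 23S: λ₀ = -45°, k₀ = 0.9996.
P1 (-23.0247°, -44.6664°) → (534181.749, 7453707.028) m.
P2 (-23.1308°, -44.7470°) → (525902.835, 7441978.129) m.
P3 (-22.8230°, -44.2142°) → (580636.379, 7475859.374) m.

P1: E 534180 m, N 7453710 m; P2: E 525900 m, N 7441980 m; P3: E 580640 m, N 7475860 m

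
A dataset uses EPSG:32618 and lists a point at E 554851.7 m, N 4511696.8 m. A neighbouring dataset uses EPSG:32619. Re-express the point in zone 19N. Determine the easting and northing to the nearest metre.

E 48276 m, N 4525284 m

UTM 18N → geographic: φ = 40.75440025°, λ = -74.35020002°.
UTM 19N (λ₀ = -69°) forward: E = 48276.288 m, N = 4525283.785 m.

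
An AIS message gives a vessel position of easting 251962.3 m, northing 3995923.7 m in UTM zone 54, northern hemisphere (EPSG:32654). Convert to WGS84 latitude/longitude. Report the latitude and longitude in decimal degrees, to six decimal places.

lat 36.076300°, lon 138.245600°

Zone 54N: λ₀ = 141°, k₀ = 0.9996, false easting 500000 m.
Meridian distance M = (N − FN)/k₀ = 3997522.7 m.
Inverse transverse Mercator on WGS84 gives φ = 36.07630033°, λ = 138.24560002°.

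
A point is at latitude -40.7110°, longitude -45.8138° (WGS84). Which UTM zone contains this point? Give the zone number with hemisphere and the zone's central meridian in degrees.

UTM zone = ⌊(λ + 180)/6⌋ + 1; -45.8138° ∈ [-48°, -42°) → zone 23.
Hemisphere: S (φ < 0).
Central meridian λ₀ = 6×23 − 183 = -45°.

Zone 23S, central meridian -45°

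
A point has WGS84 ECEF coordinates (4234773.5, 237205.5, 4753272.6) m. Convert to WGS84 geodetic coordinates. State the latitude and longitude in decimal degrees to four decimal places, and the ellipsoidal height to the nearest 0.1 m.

lat 48.4480°, lon 3.2060°, h 4287.3 m

λ = atan2(Y, X) = 3.20600069°; p = √(X²+Y²) = 4241411.7 m.
Bowring's method on WGS84 (a = 6378137 m, b = 6356752.314 m) gives φ = 48.44800041°, h = 4287.310 m.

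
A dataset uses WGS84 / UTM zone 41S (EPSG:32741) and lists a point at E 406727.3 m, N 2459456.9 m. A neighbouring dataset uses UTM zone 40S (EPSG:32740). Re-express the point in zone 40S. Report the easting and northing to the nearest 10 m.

E 657850 m, N 2456320 m

UTM 41S → geographic: φ = -67.96409961°, λ = 60.77189958°.
UTM 40S (λ₀ = 57°) forward: E = 657845.814 m, N = 2456319.926 m.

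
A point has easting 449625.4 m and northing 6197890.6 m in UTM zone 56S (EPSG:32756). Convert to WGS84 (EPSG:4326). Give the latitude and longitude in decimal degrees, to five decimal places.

lat -34.35910°, lon 152.45220°

Zone 56S: λ₀ = 153°, k₀ = 0.9996, false easting 500000 m, false northing 10000000 m.
Meridian distance M = (N − FN)/k₀ = -3803630.9 m.
Inverse transverse Mercator on WGS84 gives φ = -34.35910043°, λ = 152.45219952°.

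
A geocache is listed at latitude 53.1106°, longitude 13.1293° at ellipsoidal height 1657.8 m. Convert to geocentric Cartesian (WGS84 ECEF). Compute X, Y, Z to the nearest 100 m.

X 3737500 m, Y 871800 m, Z 5079300 m

WGS84: a = 6378137 m, e² = 0.006694380; N(φ) = a/√(1−e²sin²φ) = 6391837.295 m.
X = (N+h)·cosφ·cosλ = 3737516.479 m; Y = (N+h)·cosφ·sinλ = 871762.368 m; Z = (N(1−e²)+h)·sinφ = 5079267.278 m.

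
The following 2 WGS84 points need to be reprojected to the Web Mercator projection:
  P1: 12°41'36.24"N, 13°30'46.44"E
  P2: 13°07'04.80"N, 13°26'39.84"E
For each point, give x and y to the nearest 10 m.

Web Mercator: x = R·λ, y = R·ln tan(π/4+φ/2), R = 6378137 m.
P1 (12.6934°, 13.5129°) → (1504249.147, 1424725.395) m.
P2 (13.1180°, 13.4444°) → (1496623.762, 1473216.710) m.

P1: x 1504250 m, y 1424730 m; P2: x 1496620 m, y 1473220 m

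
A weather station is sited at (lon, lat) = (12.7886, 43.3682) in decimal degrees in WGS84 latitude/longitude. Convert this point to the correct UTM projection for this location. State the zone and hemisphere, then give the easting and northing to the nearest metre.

Zone 33N: E 320830 m, N 4804079 m

Longitude 12.7886° lies in the 6° band [12°, 18°), giving zone 33; latitude is north of the equator, so 33N.
Zone 33 central meridian λ₀ = 6×33 − 183 = 15°; Δλ = -2.2114°.
Transverse Mercator on WGS84 with k₀ = 0.9996 gives E = 320829.837 m, N = 4804079.021 m.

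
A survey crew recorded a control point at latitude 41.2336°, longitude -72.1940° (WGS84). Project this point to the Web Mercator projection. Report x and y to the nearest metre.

x -8036599 m, y 5046859 m

Web Mercator is spherical with R = a = 6378137 m.
x = R·λ = 6378137 × -1.260023000 = -8036599.318 m.
y = R·ln tan(π/4 + φ/2) = 6378137 × 0.791274773 = 5046858.910 m.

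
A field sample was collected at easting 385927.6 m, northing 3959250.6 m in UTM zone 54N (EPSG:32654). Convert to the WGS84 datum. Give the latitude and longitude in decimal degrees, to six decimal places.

Zone 54N: λ₀ = 141°, k₀ = 0.9996, false easting 500000 m.
Meridian distance M = (N − FN)/k₀ = 3960834.9 m.
Inverse transverse Mercator on WGS84 gives φ = 35.77069965°, λ = 139.73799955°.

lat 35.770700°, lon 139.738000°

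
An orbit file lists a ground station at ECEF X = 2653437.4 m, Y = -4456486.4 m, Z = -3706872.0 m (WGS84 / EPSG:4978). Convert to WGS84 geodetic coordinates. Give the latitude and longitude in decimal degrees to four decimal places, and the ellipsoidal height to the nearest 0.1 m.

lat -35.7355°, lon -59.2300°, h 4217.3 m

λ = atan2(Y, X) = -59.23000046°; p = √(X²+Y²) = 5186617.5 m.
Bowring's method on WGS84 (a = 6378137 m, b = 6356752.314 m) gives φ = -35.73550011°, h = 4217.289 m.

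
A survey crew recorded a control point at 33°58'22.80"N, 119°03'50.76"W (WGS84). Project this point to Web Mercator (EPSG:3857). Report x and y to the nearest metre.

Web Mercator is spherical with R = a = 6378137 m.
x = R·λ = 6378137 × -2.078060566 = -13254154.984 m.
y = R·ln tan(π/4 + φ/2) = 6378137 × 0.631089793 = 4025177.162 m.

x -13254155 m, y 4025177 m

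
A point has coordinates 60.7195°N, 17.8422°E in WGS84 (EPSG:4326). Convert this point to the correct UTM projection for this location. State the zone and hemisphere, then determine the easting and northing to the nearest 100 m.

Zone 33N: E 655000 m, N 6734900 m

Longitude 17.8422° lies in the 6° band [12°, 18°), giving zone 33; latitude is north of the equator, so 33N.
Zone 33 central meridian λ₀ = 6×33 − 183 = 15°; Δλ = +2.8422°.
Transverse Mercator on WGS84 with k₀ = 0.9996 gives E = 655043.250 m, N = 6734899.860 m.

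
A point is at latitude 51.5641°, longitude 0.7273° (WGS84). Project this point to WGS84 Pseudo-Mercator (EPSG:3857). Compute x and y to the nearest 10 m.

Web Mercator is spherical with R = a = 6378137 m.
x = R·λ = 6378137 × 0.012693780 = 80962.666 m.
y = R·ln tan(π/4 + φ/2) = 6378137 × 1.053864108 = 6721689.663 m.

x 80960 m, y 6721690 m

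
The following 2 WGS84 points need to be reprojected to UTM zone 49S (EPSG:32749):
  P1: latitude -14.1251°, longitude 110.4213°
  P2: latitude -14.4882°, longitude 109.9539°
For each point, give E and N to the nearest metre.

P1: E 437539 m, N 8438361 m; P2: E 387268 m, N 8398023 m

UTM zone 49S: λ₀ = 111°, k₀ = 0.9996.
P1 (-14.1251°, 110.4213°) → (437538.749, 8438361.202) m.
P2 (-14.4882°, 109.9539°) → (387267.891, 8398022.612) m.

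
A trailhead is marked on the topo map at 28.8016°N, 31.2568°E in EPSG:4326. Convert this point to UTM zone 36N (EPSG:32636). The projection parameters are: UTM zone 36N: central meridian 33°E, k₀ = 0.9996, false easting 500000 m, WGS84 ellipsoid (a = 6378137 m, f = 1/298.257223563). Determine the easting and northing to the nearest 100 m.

Zone 36 central meridian λ₀ = 6×36 − 183 = 33°; Δλ = -1.7432°.
Transverse Mercator on WGS84 with k₀ = 0.9996 gives E = 329875.068 m, N = 3187252.004 m.

E 329900 m, N 3187300 m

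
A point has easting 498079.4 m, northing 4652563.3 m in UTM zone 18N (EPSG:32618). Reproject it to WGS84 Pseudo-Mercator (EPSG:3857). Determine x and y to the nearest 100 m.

Unproject from UTM 18N (λ₀ = -75°) → φ = 42.02509986°, λ = -75.02319984°.
Web Mercator (R = 6378137 m): x = -8351544.403 m, y = 5164740.023 m.

x -8351500 m, y 5164700 m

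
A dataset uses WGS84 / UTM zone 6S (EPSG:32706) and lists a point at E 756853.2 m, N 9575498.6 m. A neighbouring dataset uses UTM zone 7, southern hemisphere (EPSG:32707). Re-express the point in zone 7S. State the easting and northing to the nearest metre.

UTM 6S → geographic: φ = -3.83739955°, λ = -144.68719994°.
UTM 7S (λ₀ = -141°) forward: E = 90338.490 m, N = 9574962.578 m.

E 90338 m, N 9574963 m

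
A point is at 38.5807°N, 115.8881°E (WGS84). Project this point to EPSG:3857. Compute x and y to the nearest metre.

Web Mercator is spherical with R = a = 6378137 m.
x = R·λ = 6378137 × 2.022628909 = 12900604.281 m.
y = R·ln tan(π/4 + φ/2) = 6378137 × 0.730901073 = 4661787.178 m.

x 12900604 m, y 4661787 m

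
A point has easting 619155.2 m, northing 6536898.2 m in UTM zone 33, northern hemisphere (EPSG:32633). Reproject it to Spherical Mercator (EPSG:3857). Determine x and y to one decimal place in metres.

x 1900390.7 m, y 8170688.7 m

Unproject from UTM 33N (λ₀ = 15°) → φ = 58.95510027°, λ = 17.07149969°.
Web Mercator (R = 6378137 m): x = 1900390.653 m, y = 8170688.654 m.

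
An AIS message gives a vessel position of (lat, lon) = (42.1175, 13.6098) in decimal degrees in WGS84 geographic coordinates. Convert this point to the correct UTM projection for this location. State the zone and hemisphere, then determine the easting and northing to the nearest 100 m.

Zone 33N: E 385100 m, N 4663800 m

Longitude 13.6098° lies in the 6° band [12°, 18°), giving zone 33; latitude is north of the equator, so 33N.
Zone 33 central meridian λ₀ = 6×33 − 183 = 15°; Δλ = -1.3902°.
Transverse Mercator on WGS84 with k₀ = 0.9996 gives E = 385077.838 m, N = 4663757.378 m.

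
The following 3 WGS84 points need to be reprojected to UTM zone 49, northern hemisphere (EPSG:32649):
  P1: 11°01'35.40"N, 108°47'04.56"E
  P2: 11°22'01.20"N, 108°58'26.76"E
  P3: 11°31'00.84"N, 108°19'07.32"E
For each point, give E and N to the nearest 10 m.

UTM zone 49N: λ₀ = 111°, k₀ = 0.9996.
P1 (11.0265°, 108.7846°) → (257946.551, 1219804.923) m.
P2 (11.3670°, 108.9741°) → (278918.413, 1257329.878) m.
P3 (11.5169°, 108.3187°) → (207507.755, 1274501.475) m.

P1: E 257950 m, N 1219800 m; P2: E 278920 m, N 1257330 m; P3: E 207510 m, N 1274500 m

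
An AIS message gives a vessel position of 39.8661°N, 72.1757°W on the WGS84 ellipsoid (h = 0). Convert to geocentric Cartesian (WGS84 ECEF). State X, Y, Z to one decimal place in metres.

X 1500574.5 m, Y -4666941.1 m, Z 4066585.4 m

WGS84: a = 6378137 m, e² = 0.006694380; N(φ) = a/√(1−e²sin²φ) = 6386926.848 m.
X = (N+h)·cosφ·cosλ = 1500574.521 m; Y = (N+h)·cosφ·sinλ = -4666941.120 m; Z = (N(1−e²)+h)·sinφ = 4066585.353 m.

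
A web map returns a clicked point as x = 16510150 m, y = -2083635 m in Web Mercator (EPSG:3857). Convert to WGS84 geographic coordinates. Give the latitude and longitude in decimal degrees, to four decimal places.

lat -18.3933°, lon 148.3132°

R = 6378137 m. λ = x/R = 148.31320088°.
φ = 2·arctan(exp(y/R)) − 90° = 2·arctan(0.72131) − 90° = -18.39329664°.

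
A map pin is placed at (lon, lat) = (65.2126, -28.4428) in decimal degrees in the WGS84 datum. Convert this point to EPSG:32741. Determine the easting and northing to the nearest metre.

E 716682 m, N 6851752 m

Zone 41 central meridian λ₀ = 6×41 − 183 = 63°; Δλ = +2.2126°.
Transverse Mercator on WGS84 with k₀ = 0.9996 gives E = 716682.285 m, N = 6851751.503 m.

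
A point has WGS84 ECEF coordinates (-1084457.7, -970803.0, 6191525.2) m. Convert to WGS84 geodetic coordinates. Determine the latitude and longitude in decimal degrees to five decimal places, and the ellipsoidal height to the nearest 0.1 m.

lat 76.85650°, lon -138.16520°, h 2439.0 m

λ = atan2(Y, X) = -138.16519890°; p = √(X²+Y²) = 1455509.2 m.
Bowring's method on WGS84 (a = 6378137 m, b = 6356752.314 m) gives φ = 76.85650035°, h = 2439.032 m.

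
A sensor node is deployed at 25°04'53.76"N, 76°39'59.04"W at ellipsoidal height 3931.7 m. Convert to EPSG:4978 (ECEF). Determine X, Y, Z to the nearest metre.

X 1333851 m, Y -5627841 m, Z 2688931 m

WGS84: a = 6378137 m, e² = 0.006694380; N(φ) = a/√(1−e²sin²φ) = 6381976.818 m.
X = (N+h)·cosφ·cosλ = 1333850.539 m; Y = (N+h)·cosφ·sinλ = -5627841.232 m; Z = (N(1−e²)+h)·sinφ = 2688930.644 m.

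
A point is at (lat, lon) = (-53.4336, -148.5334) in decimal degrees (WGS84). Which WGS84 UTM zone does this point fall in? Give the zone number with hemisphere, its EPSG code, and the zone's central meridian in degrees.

Zone 6S (EPSG:32706), central meridian -147°

UTM zone = ⌊(λ + 180)/6⌋ + 1; -148.5334° ∈ [-150°, -144°) → zone 6.
Hemisphere: S (φ < 0).
Central meridian λ₀ = 6×6 − 183 = -147°.
EPSG code: 32706.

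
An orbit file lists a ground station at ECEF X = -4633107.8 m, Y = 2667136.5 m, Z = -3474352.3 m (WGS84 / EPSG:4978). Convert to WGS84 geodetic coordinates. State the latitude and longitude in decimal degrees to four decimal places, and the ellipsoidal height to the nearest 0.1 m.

λ = atan2(Y, X) = 150.07230014°; p = √(X²+Y²) = 5345961.6 m.
Bowring's method on WGS84 (a = 6378137 m, b = 6356752.314 m) gives φ = -33.19590021°, h = 4004.556 m.

lat -33.1959°, lon 150.0723°, h 4004.6 m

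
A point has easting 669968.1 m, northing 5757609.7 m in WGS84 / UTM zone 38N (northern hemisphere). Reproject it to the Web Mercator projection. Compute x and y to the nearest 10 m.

Unproject from UTM 38N (λ₀ = 45°) → φ = 51.94319992°, λ = 47.47290029°.
Web Mercator (R = 6378137 m): x = 5284659.087 m, y = 6789861.781 m.

x 5284660 m, y 6789860 m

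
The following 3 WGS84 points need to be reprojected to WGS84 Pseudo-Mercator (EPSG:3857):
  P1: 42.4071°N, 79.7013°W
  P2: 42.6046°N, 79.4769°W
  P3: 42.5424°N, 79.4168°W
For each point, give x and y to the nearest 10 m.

Web Mercator: x = R·λ, y = R·ln tan(π/4+φ/2), R = 6378137 m.
P1 (42.4071°, -79.7013°) → (-8872308.132, 5222157.470) m.
P2 (42.6046°, -79.4769°) → (-8847328.038, 5251980.286) m.
P3 (42.5424°, -79.4168°) → (-8840637.736, 5242577.816) m.

P1: x -8872310 m, y 5222160 m; P2: x -8847330 m, y 5251980 m; P3: x -8840640 m, y 5242580 m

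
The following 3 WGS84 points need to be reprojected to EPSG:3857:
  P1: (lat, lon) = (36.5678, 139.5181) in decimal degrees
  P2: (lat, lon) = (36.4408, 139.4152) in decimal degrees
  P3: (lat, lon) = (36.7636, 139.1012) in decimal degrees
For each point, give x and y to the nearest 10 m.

P1: x 15531080 m, y 4379030 m; P2: x 15519630 m, y 4361450 m; P3: x 15484670 m, y 4406210 m

Web Mercator: x = R·λ, y = R·ln tan(π/4+φ/2), R = 6378137 m.
P1 (36.5678°, 139.5181°) → (15531083.848, 4379033.687) m.
P2 (36.4408°, 139.4152°) → (15519629.073, 4361445.523) m.
P3 (36.7636°, 139.1012°) → (15484674.753, 4406206.702) m.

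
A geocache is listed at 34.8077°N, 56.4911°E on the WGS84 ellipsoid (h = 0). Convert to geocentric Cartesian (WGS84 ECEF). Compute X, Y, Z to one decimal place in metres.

WGS84: a = 6378137 m, e² = 0.006694380; N(φ) = a/√(1−e²sin²φ) = 6385104.705 m.
X = (N+h)·cosφ·cosλ = 2894282.601 m; Y = (N+h)·cosφ·sinλ = 4371308.554 m; Z = (N(1−e²)+h)·sinφ = 3620371.000 m.

X 2894282.6 m, Y 4371308.6 m, Z 3620371.0 m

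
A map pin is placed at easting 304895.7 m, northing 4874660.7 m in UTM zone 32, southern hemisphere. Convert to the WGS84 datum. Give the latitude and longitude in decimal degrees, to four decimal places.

Zone 32S: λ₀ = 9°, k₀ = 0.9996, false easting 500000 m, false northing 10000000 m.
Meridian distance M = (N − FN)/k₀ = -5127390.3 m.
Inverse transverse Mercator on WGS84 gives φ = -46.25360043°, λ = 6.46870036°.

lat -46.2536°, lon 6.4687°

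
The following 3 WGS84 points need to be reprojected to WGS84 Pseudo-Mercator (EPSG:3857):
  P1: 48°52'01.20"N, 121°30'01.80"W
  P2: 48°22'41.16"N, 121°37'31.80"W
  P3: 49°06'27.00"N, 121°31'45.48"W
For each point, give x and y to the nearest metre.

P1: x -13525374 m, y 6252324 m; P2: x -13539289 m, y 6169989 m; P3: x -13528580 m, y 6293122 m

Web Mercator: x = R·λ, y = R·ln tan(π/4+φ/2), R = 6378137 m.
P1 (48.8670°, -121.5005°) → (-13525373.791, 6252324.134) m.
P2 (48.3781°, -121.6255°) → (-13539288.727, 6169989.303) m.
P3 (49.1075°, -121.5293°) → (-13528579.792, 6293121.619) m.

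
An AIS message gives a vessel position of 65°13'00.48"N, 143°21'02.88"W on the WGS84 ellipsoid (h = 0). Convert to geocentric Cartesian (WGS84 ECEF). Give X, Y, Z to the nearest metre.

X -2151006 m, Y -1600346 m, Z 5767884 m

WGS84: a = 6378137 m, e² = 0.006694380; N(φ) = a/√(1−e²sin²φ) = 6395807.651 m.
X = (N+h)·cosφ·cosλ = -2151006.174 m; Y = (N+h)·cosφ·sinλ = -1600345.825 m; Z = (N(1−e²)+h)·sinφ = 5767883.878 m.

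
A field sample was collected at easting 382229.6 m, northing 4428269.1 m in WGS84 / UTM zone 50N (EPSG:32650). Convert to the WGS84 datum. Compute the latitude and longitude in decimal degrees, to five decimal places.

Zone 50N: λ₀ = 117°, k₀ = 0.9996, false easting 500000 m.
Meridian distance M = (N − FN)/k₀ = 4430041.1 m.
Inverse transverse Mercator on WGS84 gives φ = 39.99640025°, λ = 115.62040033°.

lat 39.99640°, lon 115.62040°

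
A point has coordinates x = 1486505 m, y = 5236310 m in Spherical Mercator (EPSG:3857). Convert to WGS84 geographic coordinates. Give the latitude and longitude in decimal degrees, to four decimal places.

lat 42.5009°, lon 13.3535°

R = 6378137 m. λ = x/R = 13.35350161°.
φ = 2·arctan(exp(y/R)) − 90° = 2·arctan(2.27272) − 90° = 42.50090216°.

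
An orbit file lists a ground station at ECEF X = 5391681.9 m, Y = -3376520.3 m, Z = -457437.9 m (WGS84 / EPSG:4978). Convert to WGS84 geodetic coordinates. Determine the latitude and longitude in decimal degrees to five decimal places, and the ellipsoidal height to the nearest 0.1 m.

lat -4.14040°, lon -32.05670°, h 90.2 m

λ = atan2(Y, X) = -32.05669970°; p = √(X²+Y²) = 6361691.8 m.
Bowring's method on WGS84 (a = 6378137 m, b = 6356752.314 m) gives φ = -4.14040025°, h = 90.238 m.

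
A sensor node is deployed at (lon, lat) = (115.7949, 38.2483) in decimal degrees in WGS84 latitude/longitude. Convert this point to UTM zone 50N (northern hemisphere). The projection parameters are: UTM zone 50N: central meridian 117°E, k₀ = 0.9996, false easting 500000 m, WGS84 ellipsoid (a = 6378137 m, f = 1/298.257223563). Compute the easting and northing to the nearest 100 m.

E 394600 m, N 4234100 m

Zone 50 central meridian λ₀ = 6×50 − 183 = 117°; Δλ = -1.2051°.
Transverse Mercator on WGS84 with k₀ = 0.9996 gives E = 394551.343 m, N = 4234051.579 m.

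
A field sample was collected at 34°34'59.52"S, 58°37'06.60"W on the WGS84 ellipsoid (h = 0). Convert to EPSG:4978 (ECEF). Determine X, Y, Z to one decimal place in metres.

WGS84: a = 6378137 m, e² = 0.006694380; N(φ) = a/√(1−e²sin²φ) = 6385026.152 m.
X = (N+h)·cosφ·cosλ = 2737399.790 m; Y = (N+h)·cosφ·sinλ = -4487838.574 m; Z = (N(1−e²)+h)·sinφ = -3599894.464 m.

X 2737399.8 m, Y -4487838.6 m, Z -3599894.5 m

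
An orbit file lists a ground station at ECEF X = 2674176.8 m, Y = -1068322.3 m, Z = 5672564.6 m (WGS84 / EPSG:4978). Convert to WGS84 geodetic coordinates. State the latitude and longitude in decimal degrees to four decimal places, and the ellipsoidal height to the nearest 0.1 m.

lat 63.2404°, lon -21.7765°, h 528.1 m

λ = atan2(Y, X) = -21.77649940°; p = √(X²+Y²) = 2879676.0 m.
Bowring's method on WGS84 (a = 6378137 m, b = 6356752.314 m) gives φ = 63.24039974°, h = 528.114 m.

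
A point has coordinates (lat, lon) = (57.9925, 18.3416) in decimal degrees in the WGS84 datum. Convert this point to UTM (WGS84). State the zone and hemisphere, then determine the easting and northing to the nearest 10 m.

Zone 34N: E 342860 m, N 6430970 m

Longitude 18.3416° lies in the 6° band [18°, 24°), giving zone 34; latitude is north of the equator, so 34N.
Zone 34 central meridian λ₀ = 6×34 − 183 = 21°; Δλ = -2.6584°.
Transverse Mercator on WGS84 with k₀ = 0.9996 gives E = 342855.919 m, N = 6430967.397 m.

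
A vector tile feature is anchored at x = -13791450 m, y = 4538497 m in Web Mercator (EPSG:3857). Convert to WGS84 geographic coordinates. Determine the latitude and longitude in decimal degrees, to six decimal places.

lat 37.709700°, lon -123.890703°

R = 6378137 m. λ = x/R = -123.89070325°.
φ = 2·arctan(exp(y/R)) − 90° = 2·arctan(2.03719) − 90° = 37.70970043°.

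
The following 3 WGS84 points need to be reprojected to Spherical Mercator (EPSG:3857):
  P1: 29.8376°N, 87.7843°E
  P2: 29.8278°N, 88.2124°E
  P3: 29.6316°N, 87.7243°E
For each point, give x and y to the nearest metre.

Web Mercator: x = R·λ, y = R·ln tan(π/4+φ/2), R = 6378137 m.
P1 (29.8376°, 87.7843°) → (9772103.576, 3482691.872) m.
P2 (29.8278°, 88.2124°) → (9819759.450, 3481434.288) m.
P3 (29.6316°, 87.7243°) → (9765424.406, 3456282.812) m.

P1: x 9772104 m, y 3482692 m; P2: x 9819759 m, y 3481434 m; P3: x 9765424 m, y 3456283 m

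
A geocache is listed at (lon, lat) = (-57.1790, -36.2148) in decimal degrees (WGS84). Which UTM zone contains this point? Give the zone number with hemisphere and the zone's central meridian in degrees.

Zone 21S, central meridian -57°

UTM zone = ⌊(λ + 180)/6⌋ + 1; -57.1790° ∈ [-60°, -54°) → zone 21.
Hemisphere: S (φ < 0).
Central meridian λ₀ = 6×21 − 183 = -57°.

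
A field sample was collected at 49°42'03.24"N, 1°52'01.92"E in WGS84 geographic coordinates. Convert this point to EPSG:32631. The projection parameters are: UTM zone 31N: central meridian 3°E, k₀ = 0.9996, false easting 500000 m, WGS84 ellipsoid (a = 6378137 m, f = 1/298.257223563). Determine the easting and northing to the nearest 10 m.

Zone 31 central meridian λ₀ = 6×31 − 183 = 3°; Δλ = -1.1328°.
Transverse Mercator on WGS84 with k₀ = 0.9996 gives E = 418313.850 m, N = 5505992.169 m.

E 418310 m, N 5505990 m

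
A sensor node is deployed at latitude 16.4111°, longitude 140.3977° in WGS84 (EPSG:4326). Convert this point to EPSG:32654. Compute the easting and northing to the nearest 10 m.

E 435690 m, N 1814510 m

Zone 54 central meridian λ₀ = 6×54 − 183 = 141°; Δλ = -0.6023°.
Transverse Mercator on WGS84 with k₀ = 0.9996 gives E = 435691.385 m, N = 1814505.341 m.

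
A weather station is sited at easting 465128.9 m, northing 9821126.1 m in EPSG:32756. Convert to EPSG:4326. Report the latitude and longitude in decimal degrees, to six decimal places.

Zone 56S: λ₀ = 153°, k₀ = 0.9996, false easting 500000 m, false northing 10000000 m.
Meridian distance M = (N − FN)/k₀ = -178945.5 m.
Inverse transverse Mercator on WGS84 gives φ = -1.61829959°, λ = 152.68649960°.

lat -1.618300°, lon 152.686500°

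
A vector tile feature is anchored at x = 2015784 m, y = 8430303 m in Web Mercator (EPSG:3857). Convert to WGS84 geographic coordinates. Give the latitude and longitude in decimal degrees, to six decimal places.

lat 60.137001°, lon 18.108096°

R = 6378137 m. λ = x/R = 18.10809577°.
φ = 2·arctan(exp(y/R)) − 90° = 2·arctan(3.74998) − 90° = 60.13700091°.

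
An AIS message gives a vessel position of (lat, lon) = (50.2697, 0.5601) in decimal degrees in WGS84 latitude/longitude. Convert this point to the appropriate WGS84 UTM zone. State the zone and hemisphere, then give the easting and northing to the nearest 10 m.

Zone 31N: E 326130 m, N 5571470 m

Longitude 0.5601° lies in the 6° band [0°, 6°), giving zone 31; latitude is north of the equator, so 31N.
Zone 31 central meridian λ₀ = 6×31 − 183 = 3°; Δλ = -2.4399°.
Transverse Mercator on WGS84 with k₀ = 0.9996 gives E = 326129.225 m, N = 5571465.797 m.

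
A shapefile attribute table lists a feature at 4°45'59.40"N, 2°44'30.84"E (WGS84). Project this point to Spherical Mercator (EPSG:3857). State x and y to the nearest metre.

x 305227 m, y 531217 m

Web Mercator is spherical with R = a = 6378137 m.
x = R·λ = 6378137 × 0.047855183 = 305226.912 m.
y = R·ln tan(π/4 + φ/2) = 6378137 × 0.083287243 = 531217.445 m.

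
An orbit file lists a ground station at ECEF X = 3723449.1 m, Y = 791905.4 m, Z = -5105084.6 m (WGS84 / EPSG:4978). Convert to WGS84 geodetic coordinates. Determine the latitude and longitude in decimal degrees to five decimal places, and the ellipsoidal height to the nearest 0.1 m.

λ = atan2(Y, X) = 12.00679966°; p = √(X²+Y²) = 3806729.2 m.
Bowring's method on WGS84 (a = 6378137 m, b = 6356752.314 m) gives φ = -53.47320017°, h = 3760.529 m.

lat -53.47320°, lon 12.00680°, h 3760.5 m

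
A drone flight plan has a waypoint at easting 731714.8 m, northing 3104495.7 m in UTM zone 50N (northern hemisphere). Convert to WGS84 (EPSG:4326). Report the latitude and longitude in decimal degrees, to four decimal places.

lat 28.0456°, lon 119.3573°

Zone 50N: λ₀ = 117°, k₀ = 0.9996, false easting 500000 m.
Meridian distance M = (N − FN)/k₀ = 3105738.0 m.
Inverse transverse Mercator on WGS84 gives φ = 28.04559981°, λ = 119.35730027°.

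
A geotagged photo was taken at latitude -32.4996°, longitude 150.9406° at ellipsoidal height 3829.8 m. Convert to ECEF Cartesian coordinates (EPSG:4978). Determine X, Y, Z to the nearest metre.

X -4709501 m, Y 2616905 m, Z -3409343 m

WGS84: a = 6378137 m, e² = 0.006694380; N(φ) = a/√(1−e²sin²φ) = 6384309.026 m.
X = (N+h)·cosφ·cosλ = -4709500.508 m; Y = (N+h)·cosφ·sinλ = 2616905.069 m; Z = (N(1−e²)+h)·sinφ = -3409343.485 m.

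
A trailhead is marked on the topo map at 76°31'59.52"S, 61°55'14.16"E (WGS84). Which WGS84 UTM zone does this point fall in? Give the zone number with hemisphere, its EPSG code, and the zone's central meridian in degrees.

UTM zone = ⌊(λ + 180)/6⌋ + 1; 61.9206° ∈ [60°, 66°) → zone 41.
Hemisphere: S (φ < 0).
Central meridian λ₀ = 6×41 − 183 = 63°.
EPSG code: 32741.

Zone 41S (EPSG:32741), central meridian 63°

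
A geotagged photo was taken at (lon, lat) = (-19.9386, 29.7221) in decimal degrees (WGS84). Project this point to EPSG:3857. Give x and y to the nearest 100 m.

x -2219600 m, y 3467900 m

Web Mercator is spherical with R = a = 6378137 m.
x = R·λ = 6378137 × -0.347994218 = -2219554.799 m.
y = R·ln tan(π/4 + φ/2) = 6378137 × 0.543713340 = 3467878.172 m.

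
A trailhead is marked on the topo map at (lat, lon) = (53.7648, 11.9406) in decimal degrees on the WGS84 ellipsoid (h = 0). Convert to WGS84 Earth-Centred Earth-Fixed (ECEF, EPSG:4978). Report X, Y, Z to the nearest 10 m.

X 3696610 m, Y 781730 m, Z 5121310 m

WGS84: a = 6378137 m, e² = 0.006694380; N(φ) = a/√(1−e²sin²φ) = 6392072.072 m.
X = (N+h)·cosφ·cosλ = 3696608.370 m; Y = (N+h)·cosφ·sinλ = 781733.730 m; Z = (N(1−e²)+h)·sinφ = 5121313.116 m.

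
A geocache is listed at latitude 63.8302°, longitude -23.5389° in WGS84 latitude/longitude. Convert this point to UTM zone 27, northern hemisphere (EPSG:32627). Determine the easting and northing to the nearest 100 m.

E 375100 m, N 7080600 m

Zone 27 central meridian λ₀ = 6×27 − 183 = -21°; Δλ = -2.5389°.
Transverse Mercator on WGS84 with k₀ = 0.9996 gives E = 375088.839 m, N = 7080577.514 m.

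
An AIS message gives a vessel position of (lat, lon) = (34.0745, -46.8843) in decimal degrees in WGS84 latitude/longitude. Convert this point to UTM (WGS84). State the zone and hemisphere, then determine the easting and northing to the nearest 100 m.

Longitude -46.8843° lies in the 6° band [-48°, -42°), giving zone 23; latitude is north of the equator, so 23N.
Zone 23 central meridian λ₀ = 6×23 − 183 = -45°; Δλ = -1.8843°.
Transverse Mercator on WGS84 with k₀ = 0.9996 gives E = 326129.277 m, N = 3772018.635 m.

Zone 23N: E 326100 m, N 3772000 m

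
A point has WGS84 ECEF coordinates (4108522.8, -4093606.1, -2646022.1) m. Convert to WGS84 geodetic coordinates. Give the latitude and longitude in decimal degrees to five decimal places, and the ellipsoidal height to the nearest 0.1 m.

λ = atan2(Y, X) = -44.89579986°; p = √(X²+Y²) = 5799790.6 m.
Bowring's method on WGS84 (a = 6378137 m, b = 6356752.314 m) gives φ = -24.66939989°, h = 435.438 m.

lat -24.66940°, lon -44.89580°, h 435.4 m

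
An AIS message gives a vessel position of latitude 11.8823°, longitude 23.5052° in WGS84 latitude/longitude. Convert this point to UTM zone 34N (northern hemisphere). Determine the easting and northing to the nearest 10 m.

E 772910 m, N 1314770 m

Zone 34 central meridian λ₀ = 6×34 − 183 = 21°; Δλ = +2.5052°.
Transverse Mercator on WGS84 with k₀ = 0.9996 gives E = 772911.668 m, N = 1314767.726 m.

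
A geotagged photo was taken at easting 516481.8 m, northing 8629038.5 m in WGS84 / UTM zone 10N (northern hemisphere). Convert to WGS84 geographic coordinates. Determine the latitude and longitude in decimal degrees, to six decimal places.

lat 77.736300°, lon -122.304901°

Zone 10N: λ₀ = -123°, k₀ = 0.9996, false easting 500000 m.
Meridian distance M = (N − FN)/k₀ = 8632491.5 m.
Inverse transverse Mercator on WGS84 gives φ = 77.73629997°, λ = -122.30490101°.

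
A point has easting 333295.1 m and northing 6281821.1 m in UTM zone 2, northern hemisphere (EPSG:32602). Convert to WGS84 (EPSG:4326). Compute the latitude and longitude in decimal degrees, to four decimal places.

Zone 2N: λ₀ = -171°, k₀ = 0.9996, false easting 500000 m.
Meridian distance M = (N − FN)/k₀ = 6284334.8 m.
Inverse transverse Mercator on WGS84 gives φ = 56.65079966°, λ = -173.71919925°.

lat 56.6508°, lon -173.7192°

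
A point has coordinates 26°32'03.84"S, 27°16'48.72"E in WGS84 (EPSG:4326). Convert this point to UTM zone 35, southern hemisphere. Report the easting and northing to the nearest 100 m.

Zone 35 central meridian λ₀ = 6×35 − 183 = 27°; Δλ = +0.2802°.
Transverse Mercator on WGS84 with k₀ = 0.9996 gives E = 527913.740 m, N = 7065102.051 m.

E 527900 m, N 7065100 m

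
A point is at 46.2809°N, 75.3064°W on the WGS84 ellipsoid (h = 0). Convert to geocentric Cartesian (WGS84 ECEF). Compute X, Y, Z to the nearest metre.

WGS84: a = 6378137 m, e² = 0.006694380; N(φ) = a/√(1−e²sin²φ) = 6389317.864 m.
X = (N+h)·cosφ·cosλ = 1120068.984 m; Y = (N+h)·cosφ·sinλ = -4271392.809 m; Z = (N(1−e²)+h)·sinφ = 4586881.837 m.

X 1120069 m, Y -4271393 m, Z 4586882 m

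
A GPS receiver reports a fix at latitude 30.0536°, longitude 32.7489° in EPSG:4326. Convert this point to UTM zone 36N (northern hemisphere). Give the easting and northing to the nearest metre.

E 475795 m, N 3324751 m

Zone 36 central meridian λ₀ = 6×36 − 183 = 33°; Δλ = -0.2511°.
Transverse Mercator on WGS84 with k₀ = 0.9996 gives E = 475794.972 m, N = 3324751.254 m.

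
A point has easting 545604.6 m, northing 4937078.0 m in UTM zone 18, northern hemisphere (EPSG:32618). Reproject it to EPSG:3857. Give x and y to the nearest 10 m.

Unproject from UTM 18N (λ₀ = -75°) → φ = 44.58560009°, λ = -74.42549994°.
Web Mercator (R = 6378137 m): x = -8285008.755 m, y = 5556516.931 m.

x -8285010 m, y 5556520 m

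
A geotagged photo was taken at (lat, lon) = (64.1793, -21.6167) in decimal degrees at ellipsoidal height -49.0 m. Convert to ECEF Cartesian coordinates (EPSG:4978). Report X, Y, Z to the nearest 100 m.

X 2589700 m, Y -1026200 m, Z 5718400 m

WGS84: a = 6378137 m, e² = 0.006694380; N(φ) = a/√(1−e²sin²φ) = 6395506.459 m.
X = (N+h)·cosφ·cosλ = 2589669.694 m; Y = (N+h)·cosφ·sinλ = -1026196.001 m; Z = (N(1−e²)+h)·sinφ = 5718404.925 m.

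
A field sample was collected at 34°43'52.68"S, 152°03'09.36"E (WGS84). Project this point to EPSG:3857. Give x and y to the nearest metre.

x 16926418 m, y -4127426 m

Web Mercator is spherical with R = a = 6378137 m.
x = R·λ = 6378137 × 2.653818506 = 16926418.006 m.
y = R·ln tan(π/4 + φ/2) = 6378137 × -0.647120872 = -4127425.577 m.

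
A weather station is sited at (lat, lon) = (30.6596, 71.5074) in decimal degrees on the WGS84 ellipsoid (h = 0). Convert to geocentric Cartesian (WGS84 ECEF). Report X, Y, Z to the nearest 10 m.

WGS84: a = 6378137 m, e² = 0.006694380; N(φ) = a/√(1−e²sin²φ) = 6383695.708 m.
X = (N+h)·cosφ·cosλ = 1741752.607 m; Y = (N+h)·cosφ·sinλ = 5207784.995 m; Z = (N(1−e²)+h)·sinφ = 3233487.356 m.

X 1741750 m, Y 5207780 m, Z 3233490 m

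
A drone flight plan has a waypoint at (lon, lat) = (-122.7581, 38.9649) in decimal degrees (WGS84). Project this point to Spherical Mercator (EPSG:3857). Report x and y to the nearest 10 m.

Web Mercator is spherical with R = a = 6378137 m.
x = R·λ = 6378137 × -2.142533028 = -13665369.183 m.
y = R·ln tan(π/4 + φ/2) = 6378137 × 0.739501996 = 4716645.045 m.

x -13665370 m, y 4716650 m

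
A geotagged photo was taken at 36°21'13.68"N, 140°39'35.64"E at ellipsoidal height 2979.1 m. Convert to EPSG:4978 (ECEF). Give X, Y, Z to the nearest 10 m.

X -3979300 m, Y 3261670 m, Z 3761650 m

WGS84: a = 6378137 m, e² = 0.006694380; N(φ) = a/√(1−e²sin²φ) = 6385651.726 m.
X = (N+h)·cosφ·cosλ = -3979299.892 m; Y = (N+h)·cosφ·sinλ = 3261672.669 m; Z = (N(1−e²)+h)·sinφ = 3761646.906 m.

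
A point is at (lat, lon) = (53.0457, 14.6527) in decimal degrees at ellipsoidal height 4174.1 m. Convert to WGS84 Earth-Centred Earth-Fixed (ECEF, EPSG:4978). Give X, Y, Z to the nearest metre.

WGS84: a = 6378137 m, e² = 0.006694380; N(φ) = a/√(1−e²sin²φ) = 6391813.918 m.
X = (N+h)·cosφ·cosλ = 3720070.801 m; Y = (N+h)·cosφ·sinλ = 972660.579 m; Z = (N(1−e²)+h)·sinφ = 5076938.182 m.

X 3720071 m, Y 972661 m, Z 5076938 m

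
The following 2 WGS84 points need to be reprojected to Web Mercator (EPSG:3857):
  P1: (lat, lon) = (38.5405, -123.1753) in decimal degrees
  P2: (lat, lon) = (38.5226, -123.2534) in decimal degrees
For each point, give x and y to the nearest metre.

P1: x -13711812 m, y 4656064 m; P2: x -13720506 m, y 4653517 m

Web Mercator: x = R·λ, y = R·ln tan(π/4+φ/2), R = 6378137 m.
P1 (38.5405°, -123.1753°) → (-13711811.674, 4656064.245) m.
P2 (38.5226°, -123.2534°) → (-13720505.727, 4653517.003) m.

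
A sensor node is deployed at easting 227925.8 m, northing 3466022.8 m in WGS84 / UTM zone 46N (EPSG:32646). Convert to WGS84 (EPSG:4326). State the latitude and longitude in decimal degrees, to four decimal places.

Zone 46N: λ₀ = 93°, k₀ = 0.9996, false easting 500000 m.
Meridian distance M = (N − FN)/k₀ = 3467409.8 m.
Inverse transverse Mercator on WGS84 gives φ = 31.29680026°, λ = 90.14169973°.

lat 31.2968°, lon 90.1417°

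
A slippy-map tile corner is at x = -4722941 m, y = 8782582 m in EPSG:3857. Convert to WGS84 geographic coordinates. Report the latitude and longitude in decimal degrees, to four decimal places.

R = 6378137 m. λ = x/R = -42.42690086°.
φ = 2·arctan(exp(y/R)) − 90° = 2·arctan(3.96292) − 90° = 61.67540209°.

lat 61.6754°, lon -42.4269°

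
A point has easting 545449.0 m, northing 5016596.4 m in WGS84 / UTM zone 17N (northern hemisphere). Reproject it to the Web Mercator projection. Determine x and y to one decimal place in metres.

Unproject from UTM 17N (λ₀ = -81°) → φ = 45.30139964°, λ = -80.42030061°.
Web Mercator (R = 6378137 m): x = -8952346.914 m, y = 5669096.152 m.

x -8952346.9 m, y 5669096.2 m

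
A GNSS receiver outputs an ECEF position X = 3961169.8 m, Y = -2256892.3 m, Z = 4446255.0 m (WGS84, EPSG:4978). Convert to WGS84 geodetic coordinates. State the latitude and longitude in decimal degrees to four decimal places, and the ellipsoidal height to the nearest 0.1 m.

λ = atan2(Y, X) = -29.67250028°; p = √(X²+Y²) = 4558994.3 m.
Bowring's method on WGS84 (a = 6378137 m, b = 6356752.314 m) gives φ = 44.47509955°, h = 486.417 m.

lat 44.4751°, lon -29.6725°, h 486.4 m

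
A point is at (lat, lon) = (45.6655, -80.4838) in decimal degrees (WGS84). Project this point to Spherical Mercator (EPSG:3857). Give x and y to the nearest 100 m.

Web Mercator is spherical with R = a = 6378137 m.
x = R·λ = 6378137 × -1.404707305 = -8959415.633 m.
y = R·ln tan(π/4 + φ/2) = 6378137 × 0.897896430 = 5726906.441 m.

x -8959400 m, y 5726900 m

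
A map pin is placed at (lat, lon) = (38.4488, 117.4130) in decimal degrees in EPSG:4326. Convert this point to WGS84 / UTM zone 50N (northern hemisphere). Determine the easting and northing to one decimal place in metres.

E 536038.3 m, N 4255693.0 m

Zone 50 central meridian λ₀ = 6×50 − 183 = 117°; Δλ = +0.4130°.
Transverse Mercator on WGS84 with k₀ = 0.9996 gives E = 536038.272 m, N = 4255692.986 m.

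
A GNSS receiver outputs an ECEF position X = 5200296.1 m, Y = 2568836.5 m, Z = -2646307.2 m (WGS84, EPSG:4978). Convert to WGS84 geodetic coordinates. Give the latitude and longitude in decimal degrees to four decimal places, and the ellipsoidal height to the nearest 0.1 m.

lat -24.6703°, lon 26.2884°, h 901.5 m

λ = atan2(Y, X) = 26.28839971°; p = √(X²+Y²) = 5800172.5 m.
Bowring's method on WGS84 (a = 6378137 m, b = 6356752.314 m) gives φ = -24.67029968°, h = 901.476 m.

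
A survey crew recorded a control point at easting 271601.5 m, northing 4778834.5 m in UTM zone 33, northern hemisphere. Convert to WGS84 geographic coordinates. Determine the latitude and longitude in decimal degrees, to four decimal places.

Zone 33N: λ₀ = 15°, k₀ = 0.9996, false easting 500000 m.
Meridian distance M = (N − FN)/k₀ = 4780746.8 m.
Inverse transverse Mercator on WGS84 gives φ = 43.12780005°, λ = 12.19210007°.

lat 43.1278°, lon 12.1921°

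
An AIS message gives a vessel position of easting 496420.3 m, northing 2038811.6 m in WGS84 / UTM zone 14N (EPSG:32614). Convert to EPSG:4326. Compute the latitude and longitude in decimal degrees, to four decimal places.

lat 18.4395°, lon -99.0339°

Zone 14N: λ₀ = -99°, k₀ = 0.9996, false easting 500000 m.
Meridian distance M = (N − FN)/k₀ = 2039627.5 m.
Inverse transverse Mercator on WGS84 gives φ = 18.43950037°, λ = -99.03389955°.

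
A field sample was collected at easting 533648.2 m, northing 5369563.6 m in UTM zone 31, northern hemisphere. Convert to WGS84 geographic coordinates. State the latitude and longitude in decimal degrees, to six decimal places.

Zone 31N: λ₀ = 3°, k₀ = 0.9996, false easting 500000 m.
Meridian distance M = (N − FN)/k₀ = 5371712.3 m.
Inverse transverse Mercator on WGS84 gives φ = 48.47829997°, λ = 3.45530048°.

lat 48.478300°, lon 3.455300°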